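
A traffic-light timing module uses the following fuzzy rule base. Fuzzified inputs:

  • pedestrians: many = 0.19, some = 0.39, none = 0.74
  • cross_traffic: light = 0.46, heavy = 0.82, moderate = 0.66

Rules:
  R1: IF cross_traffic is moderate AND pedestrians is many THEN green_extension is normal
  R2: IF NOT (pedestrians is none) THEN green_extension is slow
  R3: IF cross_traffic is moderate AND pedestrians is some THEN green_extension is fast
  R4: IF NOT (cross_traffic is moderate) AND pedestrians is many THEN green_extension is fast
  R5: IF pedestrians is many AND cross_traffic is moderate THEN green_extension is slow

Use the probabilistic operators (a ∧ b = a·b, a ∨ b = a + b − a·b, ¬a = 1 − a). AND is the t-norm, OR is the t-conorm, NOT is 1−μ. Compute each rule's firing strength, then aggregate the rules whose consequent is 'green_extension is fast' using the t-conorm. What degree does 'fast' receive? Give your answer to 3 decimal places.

R1: moderate=0.66, many=0.19; AND[a·b] → w = 0.1254
R2: ¬none=1−0.74=0.26 → w = 0.2600
R3: moderate=0.66, some=0.39; AND[a·b] → w = 0.2574
R4: ¬moderate=1−0.66=0.34, many=0.19; AND[a·b] → w = 0.0646
R5: many=0.19, moderate=0.66; AND[a·b] → w = 0.1254
Rules with consequent 'fast': {R3, R4} → strengths 0.2574, 0.0646
Aggregate via t-conorm [a + b − a·b]: 0.3054

0.305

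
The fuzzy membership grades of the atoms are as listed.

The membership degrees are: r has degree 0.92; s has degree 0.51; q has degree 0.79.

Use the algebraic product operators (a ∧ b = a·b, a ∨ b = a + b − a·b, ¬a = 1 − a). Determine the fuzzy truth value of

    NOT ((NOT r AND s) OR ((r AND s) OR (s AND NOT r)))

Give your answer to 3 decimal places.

0.488

NOT r = 1 − 0.9200 = 0.0800
NOT r AND s = a·b on (0.0800, 0.5100) = 0.0408
r AND s = a·b on (0.9200, 0.5100) = 0.4692
NOT r = 1 − 0.9200 = 0.0800
s AND NOT r = a·b on (0.5100, 0.0800) = 0.0408
(r AND s) OR (s AND NOT r) = a + b − a·b on (0.4692, 0.0408) = 0.4909
(NOT r AND s) OR ((r AND s) OR (s AND NOT r)) = a + b − a·b on (0.0408, 0.4909) = 0.5116
NOT ((NOT r AND s) OR ((r AND s) OR (s AND NOT r))) = 1 − 0.5116 = 0.4884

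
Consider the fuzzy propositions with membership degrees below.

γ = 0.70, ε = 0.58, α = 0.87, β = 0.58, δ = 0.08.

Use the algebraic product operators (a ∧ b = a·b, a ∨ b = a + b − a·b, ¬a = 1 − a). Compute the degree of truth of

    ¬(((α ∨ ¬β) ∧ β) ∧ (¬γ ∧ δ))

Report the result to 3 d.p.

¬β = 1 − 0.5800 = 0.4200
α ∨ ¬β = a + b − a·b on (0.8700, 0.4200) = 0.9246
(α ∨ ¬β) ∧ β = a·b on (0.9246, 0.5800) = 0.5363
¬γ = 1 − 0.7000 = 0.3000
¬γ ∧ δ = a·b on (0.3000, 0.0800) = 0.0240
((α ∨ ¬β) ∧ β) ∧ (¬γ ∧ δ) = a·b on (0.5363, 0.0240) = 0.0129
¬(((α ∨ ¬β) ∧ β) ∧ (¬γ ∧ δ)) = 1 − 0.0129 = 0.9871

0.987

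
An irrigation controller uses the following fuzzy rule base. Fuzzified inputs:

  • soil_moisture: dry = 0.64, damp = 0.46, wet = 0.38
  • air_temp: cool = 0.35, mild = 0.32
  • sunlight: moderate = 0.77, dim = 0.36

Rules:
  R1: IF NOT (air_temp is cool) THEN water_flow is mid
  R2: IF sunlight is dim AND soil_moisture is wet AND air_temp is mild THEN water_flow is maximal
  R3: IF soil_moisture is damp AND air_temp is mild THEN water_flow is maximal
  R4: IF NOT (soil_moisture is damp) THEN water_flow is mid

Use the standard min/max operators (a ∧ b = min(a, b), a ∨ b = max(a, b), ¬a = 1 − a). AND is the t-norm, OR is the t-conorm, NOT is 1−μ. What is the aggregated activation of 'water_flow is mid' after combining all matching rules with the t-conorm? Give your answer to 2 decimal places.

R1: ¬cool=1−0.35=0.65 → w = 0.65
R2: dim=0.36, wet=0.38, mild=0.32; AND[min(a, b)] → w = 0.32
R3: damp=0.46, mild=0.32; AND[min(a, b)] → w = 0.32
R4: ¬damp=1−0.46=0.54 → w = 0.54
Rules with consequent 'mid': {R1, R4} → strengths 0.65, 0.54
Aggregate via t-conorm [max(a, b)]: 0.65

0.65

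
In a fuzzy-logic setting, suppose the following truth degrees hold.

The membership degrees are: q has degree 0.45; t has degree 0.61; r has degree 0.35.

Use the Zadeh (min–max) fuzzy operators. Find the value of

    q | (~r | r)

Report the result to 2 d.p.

0.65

~r = 1 − 0.35 = 0.65
~r | r = max(a, b) on (0.65, 0.35) = 0.65
q | (~r | r) = max(a, b) on (0.45, 0.65) = 0.65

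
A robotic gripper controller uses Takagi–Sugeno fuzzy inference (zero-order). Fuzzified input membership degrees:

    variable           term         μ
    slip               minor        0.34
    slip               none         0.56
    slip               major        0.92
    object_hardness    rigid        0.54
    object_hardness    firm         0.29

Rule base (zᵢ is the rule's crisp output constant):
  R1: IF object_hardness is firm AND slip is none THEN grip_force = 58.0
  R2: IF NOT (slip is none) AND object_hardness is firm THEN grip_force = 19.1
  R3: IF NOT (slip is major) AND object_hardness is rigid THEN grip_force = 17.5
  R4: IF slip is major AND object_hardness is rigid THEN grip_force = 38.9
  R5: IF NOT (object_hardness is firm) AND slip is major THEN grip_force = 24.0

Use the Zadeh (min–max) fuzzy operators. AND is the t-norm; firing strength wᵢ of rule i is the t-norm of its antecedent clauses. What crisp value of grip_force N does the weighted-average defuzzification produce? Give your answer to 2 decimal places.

32.36

R1 (z=58.0): firm=0.29, none=0.56; AND[min(a, b)] → w = 0.29
R2 (z=19.1): ¬none=1−0.56=0.44, firm=0.29; AND[min(a, b)] → w = 0.29
R3 (z=17.5): ¬major=1−0.92=0.08, rigid=0.54; AND[min(a, b)] → w = 0.08
R4 (z=38.9): major=0.92, rigid=0.54; AND[min(a, b)] → w = 0.54
R5 (z=24.0): ¬firm=1−0.29=0.71, major=0.92; AND[min(a, b)] → w = 0.71
Weighted average = (0.29·58.0 + 0.29·19.1 + 0.08·17.5 + 0.54·38.9 + 0.71·24.0) / (0.29 + 0.29 + 0.08 + 0.54 + 0.71)
  = 61.8050 / 1.9100 = 32.36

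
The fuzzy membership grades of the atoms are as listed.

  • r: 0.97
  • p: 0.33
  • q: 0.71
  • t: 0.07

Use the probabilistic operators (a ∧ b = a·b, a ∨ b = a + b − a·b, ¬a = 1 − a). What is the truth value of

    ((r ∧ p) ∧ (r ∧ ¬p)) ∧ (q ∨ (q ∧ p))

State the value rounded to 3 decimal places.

r ∧ p = a·b on (0.9700, 0.3300) = 0.3201
¬p = 1 − 0.3300 = 0.6700
r ∧ ¬p = a·b on (0.9700, 0.6700) = 0.6499
(r ∧ p) ∧ (r ∧ ¬p) = a·b on (0.3201, 0.6499) = 0.2080
q ∧ p = a·b on (0.7100, 0.3300) = 0.2343
q ∨ (q ∧ p) = a + b − a·b on (0.7100, 0.2343) = 0.7779
((r ∧ p) ∧ (r ∧ ¬p)) ∧ (q ∨ (q ∧ p)) = a·b on (0.2080, 0.7779) = 0.1618

0.162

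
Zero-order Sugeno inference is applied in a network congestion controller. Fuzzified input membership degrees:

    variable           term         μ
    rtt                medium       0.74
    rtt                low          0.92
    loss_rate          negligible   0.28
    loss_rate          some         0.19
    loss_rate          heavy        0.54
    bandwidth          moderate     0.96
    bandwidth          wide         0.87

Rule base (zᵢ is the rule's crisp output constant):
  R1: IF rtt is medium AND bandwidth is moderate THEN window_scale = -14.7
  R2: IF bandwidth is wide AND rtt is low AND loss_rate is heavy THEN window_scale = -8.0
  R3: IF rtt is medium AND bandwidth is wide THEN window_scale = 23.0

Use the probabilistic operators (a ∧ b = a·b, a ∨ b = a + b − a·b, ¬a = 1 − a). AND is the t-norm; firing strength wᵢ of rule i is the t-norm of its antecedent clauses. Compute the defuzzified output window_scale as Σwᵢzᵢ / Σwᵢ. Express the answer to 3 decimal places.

0.508

R1 (z=-14.7): medium=0.74, moderate=0.96; AND[a·b] → w = 0.7104
R2 (z=-8.0): wide=0.87, low=0.92, heavy=0.54; AND[a·b] → w = 0.4322
R3 (z=23.0): medium=0.74, wide=0.87; AND[a·b] → w = 0.6438
Weighted average = (0.7104·-14.7 + 0.4322·-8.0 + 0.6438·23.0) / (0.7104 + 0.4322 + 0.6438)
  = 0.9068 / 1.7864 = 0.508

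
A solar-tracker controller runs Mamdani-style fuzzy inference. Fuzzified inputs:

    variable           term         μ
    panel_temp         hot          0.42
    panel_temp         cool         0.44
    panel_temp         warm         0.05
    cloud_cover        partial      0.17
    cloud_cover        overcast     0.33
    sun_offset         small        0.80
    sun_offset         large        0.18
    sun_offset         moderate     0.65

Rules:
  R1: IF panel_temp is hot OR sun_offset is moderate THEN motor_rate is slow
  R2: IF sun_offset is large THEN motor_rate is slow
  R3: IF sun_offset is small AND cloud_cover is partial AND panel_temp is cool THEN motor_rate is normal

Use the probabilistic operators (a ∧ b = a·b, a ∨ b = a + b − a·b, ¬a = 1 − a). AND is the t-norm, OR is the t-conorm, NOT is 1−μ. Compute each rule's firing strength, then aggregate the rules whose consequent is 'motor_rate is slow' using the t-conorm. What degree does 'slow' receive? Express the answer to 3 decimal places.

0.834

R1: hot=0.42, moderate=0.65; OR[a + b − a·b] → w = 0.7970
R2: large=0.18 → w = 0.1800
R3: small=0.80, partial=0.17, cool=0.44; AND[a·b] → w = 0.0598
Rules with consequent 'slow': {R1, R2} → strengths 0.7970, 0.1800
Aggregate via t-conorm [a + b − a·b]: 0.8335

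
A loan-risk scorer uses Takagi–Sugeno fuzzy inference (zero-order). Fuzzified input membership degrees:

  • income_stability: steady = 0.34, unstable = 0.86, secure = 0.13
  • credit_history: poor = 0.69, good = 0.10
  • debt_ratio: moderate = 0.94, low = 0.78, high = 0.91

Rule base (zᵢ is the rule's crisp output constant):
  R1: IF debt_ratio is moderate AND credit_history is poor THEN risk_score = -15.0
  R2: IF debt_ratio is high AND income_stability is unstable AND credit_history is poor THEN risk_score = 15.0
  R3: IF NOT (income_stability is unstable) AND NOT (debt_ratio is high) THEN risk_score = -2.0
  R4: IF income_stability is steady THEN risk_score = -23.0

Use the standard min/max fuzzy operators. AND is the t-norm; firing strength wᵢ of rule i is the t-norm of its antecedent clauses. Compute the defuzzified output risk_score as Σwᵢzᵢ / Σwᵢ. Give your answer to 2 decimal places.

R1 (z=-15.0): moderate=0.94, poor=0.69; AND[min(a, b)] → w = 0.69
R2 (z=15.0): high=0.91, unstable=0.86, poor=0.69; AND[min(a, b)] → w = 0.69
R3 (z=-2.0): ¬unstable=1−0.86=0.14, ¬high=1−0.91=0.09; AND[min(a, b)] → w = 0.09
R4 (z=-23.0): steady=0.34 → w = 0.34
Weighted average = (0.69·-15.0 + 0.69·15.0 + 0.09·-2.0 + 0.34·-23.0) / (0.69 + 0.69 + 0.09 + 0.34)
  = -8.0000 / 1.8100 = -4.42

-4.42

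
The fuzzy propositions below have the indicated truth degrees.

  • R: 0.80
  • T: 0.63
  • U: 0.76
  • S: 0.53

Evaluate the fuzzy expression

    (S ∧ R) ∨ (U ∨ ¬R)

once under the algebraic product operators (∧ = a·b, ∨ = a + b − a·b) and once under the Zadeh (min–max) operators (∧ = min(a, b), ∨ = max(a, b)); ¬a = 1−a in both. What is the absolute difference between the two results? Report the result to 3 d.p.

Under algebraic product:
  S ∧ R = a·b on (0.5300, 0.8000) = 0.4240
  ¬R = 1 − 0.8000 = 0.2000
  U ∨ ¬R = a + b − a·b on (0.7600, 0.2000) = 0.8080
  (S ∧ R) ∨ (U ∨ ¬R) = a + b − a·b on (0.4240, 0.8080) = 0.8894
  → value = 0.8894
Under Zadeh (min–max):
  S ∧ R = min(a, b) on (0.53, 0.80) = 0.53
  ¬R = 1 − 0.80 = 0.20
  U ∨ ¬R = max(a, b) on (0.76, 0.20) = 0.76
  (S ∧ R) ∨ (U ∨ ¬R) = max(a, b) on (0.53, 0.76) = 0.76
  → value = 0.7600
|0.8894 − 0.7600| = 0.129

0.129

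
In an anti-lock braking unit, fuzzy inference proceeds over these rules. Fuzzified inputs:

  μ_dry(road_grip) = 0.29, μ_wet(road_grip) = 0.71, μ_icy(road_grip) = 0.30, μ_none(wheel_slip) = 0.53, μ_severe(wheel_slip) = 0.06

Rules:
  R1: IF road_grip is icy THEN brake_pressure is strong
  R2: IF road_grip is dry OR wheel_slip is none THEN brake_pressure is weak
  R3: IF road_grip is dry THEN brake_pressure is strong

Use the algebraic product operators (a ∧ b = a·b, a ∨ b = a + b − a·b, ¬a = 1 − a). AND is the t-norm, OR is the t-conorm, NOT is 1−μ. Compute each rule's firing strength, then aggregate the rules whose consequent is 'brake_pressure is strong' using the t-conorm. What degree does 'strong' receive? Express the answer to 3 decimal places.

0.503

R1: icy=0.30 → w = 0.3000
R2: dry=0.29, none=0.53; OR[a + b − a·b] → w = 0.6663
R3: dry=0.29 → w = 0.2900
Rules with consequent 'strong': {R1, R3} → strengths 0.3000, 0.2900
Aggregate via t-conorm [a + b − a·b]: 0.5030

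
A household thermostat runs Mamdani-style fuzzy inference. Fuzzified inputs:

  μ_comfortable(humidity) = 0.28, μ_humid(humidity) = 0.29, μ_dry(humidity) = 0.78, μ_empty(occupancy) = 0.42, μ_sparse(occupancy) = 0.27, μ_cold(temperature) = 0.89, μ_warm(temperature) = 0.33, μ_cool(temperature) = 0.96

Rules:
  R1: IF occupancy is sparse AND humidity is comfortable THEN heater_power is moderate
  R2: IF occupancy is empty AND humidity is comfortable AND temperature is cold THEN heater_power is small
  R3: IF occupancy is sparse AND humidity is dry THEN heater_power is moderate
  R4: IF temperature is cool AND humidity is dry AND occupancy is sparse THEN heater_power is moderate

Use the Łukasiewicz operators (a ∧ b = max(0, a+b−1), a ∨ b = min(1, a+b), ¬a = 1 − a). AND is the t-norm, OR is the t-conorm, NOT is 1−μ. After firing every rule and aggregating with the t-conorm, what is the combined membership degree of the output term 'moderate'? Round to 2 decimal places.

R1: sparse=0.27, comfortable=0.28; AND[max(0, a+b−1)] → w = 0.00
R2: empty=0.42, comfortable=0.28, cold=0.89; AND[max(0, a+b−1)] → w = 0.00
R3: sparse=0.27, dry=0.78; AND[max(0, a+b−1)] → w = 0.05
R4: cool=0.96, dry=0.78, sparse=0.27; AND[max(0, a+b−1)] → w = 0.01
Rules with consequent 'moderate': {R1, R3, R4} → strengths 0.00, 0.05, 0.01
Aggregate via t-conorm [min(1, a+b)]: 0.06

0.06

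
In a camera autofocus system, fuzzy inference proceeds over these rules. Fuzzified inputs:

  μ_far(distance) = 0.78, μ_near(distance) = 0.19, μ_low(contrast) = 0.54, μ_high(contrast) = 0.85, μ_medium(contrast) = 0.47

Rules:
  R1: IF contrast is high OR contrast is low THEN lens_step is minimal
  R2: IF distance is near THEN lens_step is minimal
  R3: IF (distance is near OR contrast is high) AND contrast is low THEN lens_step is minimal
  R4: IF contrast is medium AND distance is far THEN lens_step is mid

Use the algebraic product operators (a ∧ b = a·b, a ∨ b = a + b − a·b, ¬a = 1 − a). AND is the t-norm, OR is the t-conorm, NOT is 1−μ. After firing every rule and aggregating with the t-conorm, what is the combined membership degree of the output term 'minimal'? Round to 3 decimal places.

R1: high=0.85, low=0.54; OR[a + b − a·b] → w = 0.9310
R2: near=0.19 → w = 0.1900
R3: (near=0.19 OR high=0.85) = 0.8785; AND[a·b] with low=0.54 → w = 0.4744
R4: medium=0.47, far=0.78; AND[a·b] → w = 0.3666
Rules with consequent 'minimal': {R1, R2, R3} → strengths 0.9310, 0.1900, 0.4744
Aggregate via t-conorm [a + b − a·b]: 0.9706

0.971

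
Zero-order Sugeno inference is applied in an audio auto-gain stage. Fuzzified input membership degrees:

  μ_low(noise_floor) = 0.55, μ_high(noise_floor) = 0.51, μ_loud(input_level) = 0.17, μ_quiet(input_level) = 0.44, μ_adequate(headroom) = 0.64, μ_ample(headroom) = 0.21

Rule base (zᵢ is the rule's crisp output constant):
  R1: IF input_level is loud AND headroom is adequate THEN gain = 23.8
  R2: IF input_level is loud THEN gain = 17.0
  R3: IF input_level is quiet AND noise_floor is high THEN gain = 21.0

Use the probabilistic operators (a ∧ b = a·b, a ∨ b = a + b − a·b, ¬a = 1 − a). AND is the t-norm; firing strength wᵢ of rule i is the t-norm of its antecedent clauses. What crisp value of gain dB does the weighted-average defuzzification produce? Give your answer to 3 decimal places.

20.254

R1 (z=23.8): loud=0.17, adequate=0.64; AND[a·b] → w = 0.1088
R2 (z=17.0): loud=0.17 → w = 0.1700
R3 (z=21.0): quiet=0.44, high=0.51; AND[a·b] → w = 0.2244
Weighted average = (0.1088·23.8 + 0.1700·17.0 + 0.2244·21.0) / (0.1088 + 0.1700 + 0.2244)
  = 10.1918 / 0.5032 = 20.254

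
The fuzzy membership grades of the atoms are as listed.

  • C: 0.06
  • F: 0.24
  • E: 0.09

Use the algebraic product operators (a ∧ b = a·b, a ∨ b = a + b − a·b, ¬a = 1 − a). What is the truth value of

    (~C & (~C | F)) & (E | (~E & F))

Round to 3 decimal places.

0.259

~C = 1 − 0.0600 = 0.9400
~C = 1 − 0.0600 = 0.9400
~C | F = a + b − a·b on (0.9400, 0.2400) = 0.9544
~C & (~C | F) = a·b on (0.9400, 0.9544) = 0.8971
~E = 1 − 0.0900 = 0.9100
~E & F = a·b on (0.9100, 0.2400) = 0.2184
E | (~E & F) = a + b − a·b on (0.0900, 0.2184) = 0.2887
(~C & (~C | F)) & (E | (~E & F)) = a·b on (0.8971, 0.2887) = 0.2590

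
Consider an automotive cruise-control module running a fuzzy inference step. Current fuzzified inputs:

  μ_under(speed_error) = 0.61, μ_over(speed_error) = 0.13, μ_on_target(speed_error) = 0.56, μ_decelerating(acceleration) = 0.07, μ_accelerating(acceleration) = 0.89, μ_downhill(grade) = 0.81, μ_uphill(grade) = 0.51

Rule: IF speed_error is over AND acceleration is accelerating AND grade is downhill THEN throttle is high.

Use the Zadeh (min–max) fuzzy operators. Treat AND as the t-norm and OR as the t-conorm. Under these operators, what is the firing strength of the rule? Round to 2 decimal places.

0.13

firing strength: over=0.13, accelerating=0.89, downhill=0.81; AND[min(a, b)] → w = 0.13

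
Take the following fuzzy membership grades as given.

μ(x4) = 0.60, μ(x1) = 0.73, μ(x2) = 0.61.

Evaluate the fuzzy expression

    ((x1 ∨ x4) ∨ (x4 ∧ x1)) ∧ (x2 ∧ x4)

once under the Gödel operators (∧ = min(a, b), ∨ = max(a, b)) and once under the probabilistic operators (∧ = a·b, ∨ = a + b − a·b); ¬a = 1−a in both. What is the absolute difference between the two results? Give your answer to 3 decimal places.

0.256

Under Gödel:
  x1 ∨ x4 = max(a, b) on (0.73, 0.60) = 0.73
  x4 ∧ x1 = min(a, b) on (0.60, 0.73) = 0.60
  (x1 ∨ x4) ∨ (x4 ∧ x1) = max(a, b) on (0.73, 0.60) = 0.73
  x2 ∧ x4 = min(a, b) on (0.61, 0.60) = 0.60
  ((x1 ∨ x4) ∨ (x4 ∧ x1)) ∧ (x2 ∧ x4) = min(a, b) on (0.73, 0.60) = 0.60
  → value = 0.6000
Under probabilistic:
  x1 ∨ x4 = a + b − a·b on (0.7300, 0.6000) = 0.8920
  x4 ∧ x1 = a·b on (0.6000, 0.7300) = 0.4380
  (x1 ∨ x4) ∨ (x4 ∧ x1) = a + b − a·b on (0.8920, 0.4380) = 0.9393
  x2 ∧ x4 = a·b on (0.6100, 0.6000) = 0.3660
  ((x1 ∨ x4) ∨ (x4 ∧ x1)) ∧ (x2 ∧ x4) = a·b on (0.9393, 0.3660) = 0.3438
  → value = 0.3438
|0.6000 − 0.3438| = 0.256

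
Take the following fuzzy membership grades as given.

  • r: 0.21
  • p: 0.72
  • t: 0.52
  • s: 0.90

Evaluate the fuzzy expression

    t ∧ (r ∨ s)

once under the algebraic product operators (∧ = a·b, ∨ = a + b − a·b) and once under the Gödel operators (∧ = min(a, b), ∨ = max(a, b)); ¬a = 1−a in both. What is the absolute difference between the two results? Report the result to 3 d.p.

Under algebraic product:
  r ∨ s = a + b − a·b on (0.2100, 0.9000) = 0.9210
  t ∧ (r ∨ s) = a·b on (0.5200, 0.9210) = 0.4789
  → value = 0.4789
Under Gödel:
  r ∨ s = max(a, b) on (0.21, 0.90) = 0.90
  t ∧ (r ∨ s) = min(a, b) on (0.52, 0.90) = 0.52
  → value = 0.5200
|0.4789 − 0.5200| = 0.041

0.041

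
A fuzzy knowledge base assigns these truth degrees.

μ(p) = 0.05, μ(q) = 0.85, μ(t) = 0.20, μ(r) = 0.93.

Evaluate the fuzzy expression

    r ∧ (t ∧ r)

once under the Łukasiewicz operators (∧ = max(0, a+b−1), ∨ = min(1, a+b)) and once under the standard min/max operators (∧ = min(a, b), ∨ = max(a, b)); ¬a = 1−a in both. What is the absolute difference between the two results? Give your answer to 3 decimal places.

Under Łukasiewicz:
  t ∧ r = max(0, a+b−1) on (0.20, 0.93) = 0.13
  r ∧ (t ∧ r) = max(0, a+b−1) on (0.93, 0.13) = 0.06
  → value = 0.0600
Under standard min/max:
  t ∧ r = min(a, b) on (0.20, 0.93) = 0.20
  r ∧ (t ∧ r) = min(a, b) on (0.93, 0.20) = 0.20
  → value = 0.2000
|0.0600 − 0.2000| = 0.140

0.140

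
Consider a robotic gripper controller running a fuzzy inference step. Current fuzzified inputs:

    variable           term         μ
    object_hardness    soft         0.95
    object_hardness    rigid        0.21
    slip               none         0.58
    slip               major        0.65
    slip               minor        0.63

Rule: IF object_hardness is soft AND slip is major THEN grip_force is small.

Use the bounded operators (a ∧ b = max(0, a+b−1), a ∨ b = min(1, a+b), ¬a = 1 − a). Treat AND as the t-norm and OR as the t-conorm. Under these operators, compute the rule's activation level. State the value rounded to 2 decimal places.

firing strength: soft=0.95, major=0.65; AND[max(0, a+b−1)] → w = 0.60

0.60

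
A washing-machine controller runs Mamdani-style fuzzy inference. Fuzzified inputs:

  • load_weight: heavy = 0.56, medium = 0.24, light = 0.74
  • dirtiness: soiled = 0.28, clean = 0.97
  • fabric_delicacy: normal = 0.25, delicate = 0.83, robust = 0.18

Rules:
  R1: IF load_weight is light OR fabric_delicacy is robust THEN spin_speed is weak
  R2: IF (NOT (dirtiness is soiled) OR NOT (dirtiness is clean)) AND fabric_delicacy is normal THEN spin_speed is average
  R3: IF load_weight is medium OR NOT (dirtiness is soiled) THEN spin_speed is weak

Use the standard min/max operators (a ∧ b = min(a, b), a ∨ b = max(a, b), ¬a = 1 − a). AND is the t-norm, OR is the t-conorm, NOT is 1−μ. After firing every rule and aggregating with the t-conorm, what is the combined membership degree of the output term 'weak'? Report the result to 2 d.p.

R1: light=0.74, robust=0.18; OR[max(a, b)] → w = 0.74
R2: (¬soiled=1−0.28=0.72 OR ¬clean=1−0.97=0.03) = 0.72; AND[min(a, b)] with normal=0.25 → w = 0.25
R3: medium=0.24, ¬soiled=1−0.28=0.72; OR[max(a, b)] → w = 0.72
Rules with consequent 'weak': {R1, R3} → strengths 0.74, 0.72
Aggregate via t-conorm [max(a, b)]: 0.74

0.74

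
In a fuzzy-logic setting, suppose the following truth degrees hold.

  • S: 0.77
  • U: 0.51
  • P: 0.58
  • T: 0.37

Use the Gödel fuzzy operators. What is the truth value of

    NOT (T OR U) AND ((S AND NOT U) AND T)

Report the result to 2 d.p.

T OR U = max(a, b) on (0.37, 0.51) = 0.51
NOT (T OR U) = 1 − 0.51 = 0.49
NOT U = 1 − 0.51 = 0.49
S AND NOT U = min(a, b) on (0.77, 0.49) = 0.49
(S AND NOT U) AND T = min(a, b) on (0.49, 0.37) = 0.37
NOT (T OR U) AND ((S AND NOT U) AND T) = min(a, b) on (0.49, 0.37) = 0.37

0.37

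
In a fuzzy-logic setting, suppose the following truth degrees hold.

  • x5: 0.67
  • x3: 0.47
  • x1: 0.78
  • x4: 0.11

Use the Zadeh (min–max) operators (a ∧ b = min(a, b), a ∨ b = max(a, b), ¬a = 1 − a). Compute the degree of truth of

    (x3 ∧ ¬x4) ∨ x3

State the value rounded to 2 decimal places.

¬x4 = 1 − 0.11 = 0.89
x3 ∧ ¬x4 = min(a, b) on (0.47, 0.89) = 0.47
(x3 ∧ ¬x4) ∨ x3 = max(a, b) on (0.47, 0.47) = 0.47

0.47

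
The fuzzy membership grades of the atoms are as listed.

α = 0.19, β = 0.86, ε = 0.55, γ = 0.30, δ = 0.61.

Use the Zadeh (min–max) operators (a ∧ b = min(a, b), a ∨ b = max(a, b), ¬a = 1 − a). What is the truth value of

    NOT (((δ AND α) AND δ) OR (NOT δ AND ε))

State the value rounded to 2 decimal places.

δ AND α = min(a, b) on (0.61, 0.19) = 0.19
(δ AND α) AND δ = min(a, b) on (0.19, 0.61) = 0.19
NOT δ = 1 − 0.61 = 0.39
NOT δ AND ε = min(a, b) on (0.39, 0.55) = 0.39
((δ AND α) AND δ) OR (NOT δ AND ε) = max(a, b) on (0.19, 0.39) = 0.39
NOT (((δ AND α) AND δ) OR (NOT δ AND ε)) = 1 − 0.39 = 0.61

0.61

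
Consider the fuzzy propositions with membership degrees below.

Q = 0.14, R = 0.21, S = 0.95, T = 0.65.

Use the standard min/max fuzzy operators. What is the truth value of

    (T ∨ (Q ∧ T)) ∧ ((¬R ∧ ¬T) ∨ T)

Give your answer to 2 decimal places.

0.65

Q ∧ T = min(a, b) on (0.14, 0.65) = 0.14
T ∨ (Q ∧ T) = max(a, b) on (0.65, 0.14) = 0.65
¬R = 1 − 0.21 = 0.79
¬T = 1 − 0.65 = 0.35
¬R ∧ ¬T = min(a, b) on (0.79, 0.35) = 0.35
(¬R ∧ ¬T) ∨ T = max(a, b) on (0.35, 0.65) = 0.65
(T ∨ (Q ∧ T)) ∧ ((¬R ∧ ¬T) ∨ T) = min(a, b) on (0.65, 0.65) = 0.65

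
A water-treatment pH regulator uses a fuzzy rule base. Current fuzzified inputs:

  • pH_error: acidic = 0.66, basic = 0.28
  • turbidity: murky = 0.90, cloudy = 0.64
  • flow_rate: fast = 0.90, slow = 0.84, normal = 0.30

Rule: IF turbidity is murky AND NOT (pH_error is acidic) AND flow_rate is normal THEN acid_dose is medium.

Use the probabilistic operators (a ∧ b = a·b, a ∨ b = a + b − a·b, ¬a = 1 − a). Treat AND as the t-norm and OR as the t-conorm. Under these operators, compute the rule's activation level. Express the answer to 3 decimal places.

0.092

firing strength: murky=0.90, ¬acidic=1−0.66=0.34, normal=0.30; AND[a·b] → w = 0.0918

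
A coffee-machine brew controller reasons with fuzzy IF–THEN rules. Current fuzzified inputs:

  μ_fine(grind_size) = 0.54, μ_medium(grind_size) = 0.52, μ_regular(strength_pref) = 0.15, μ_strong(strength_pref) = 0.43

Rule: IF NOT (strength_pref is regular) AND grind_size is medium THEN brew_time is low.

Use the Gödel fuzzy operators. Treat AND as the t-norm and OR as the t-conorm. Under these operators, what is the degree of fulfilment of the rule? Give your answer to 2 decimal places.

firing strength: ¬regular=1−0.15=0.85, medium=0.52; AND[min(a, b)] → w = 0.52

0.52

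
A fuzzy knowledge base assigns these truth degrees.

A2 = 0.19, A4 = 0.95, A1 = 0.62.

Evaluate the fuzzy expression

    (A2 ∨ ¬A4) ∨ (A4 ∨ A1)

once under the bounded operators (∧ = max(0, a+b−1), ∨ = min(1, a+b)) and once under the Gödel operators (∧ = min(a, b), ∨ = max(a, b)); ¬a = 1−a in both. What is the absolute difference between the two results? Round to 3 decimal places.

0.050

Under bounded:
  ¬A4 = 1 − 0.95 = 0.05
  A2 ∨ ¬A4 = min(1, a+b) on (0.19, 0.05) = 0.24
  A4 ∨ A1 = min(1, a+b) on (0.95, 0.62) = 1.00
  (A2 ∨ ¬A4) ∨ (A4 ∨ A1) = min(1, a+b) on (0.24, 1.00) = 1.00
  → value = 1.0000
Under Gödel:
  ¬A4 = 1 − 0.95 = 0.05
  A2 ∨ ¬A4 = max(a, b) on (0.19, 0.05) = 0.19
  A4 ∨ A1 = max(a, b) on (0.95, 0.62) = 0.95
  (A2 ∨ ¬A4) ∨ (A4 ∨ A1) = max(a, b) on (0.19, 0.95) = 0.95
  → value = 0.9500
|1.0000 − 0.9500| = 0.050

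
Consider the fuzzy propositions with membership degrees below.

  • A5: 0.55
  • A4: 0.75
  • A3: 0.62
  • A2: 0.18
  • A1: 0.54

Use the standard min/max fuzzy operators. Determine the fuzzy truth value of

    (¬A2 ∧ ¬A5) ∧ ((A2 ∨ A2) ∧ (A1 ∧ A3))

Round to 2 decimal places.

¬A2 = 1 − 0.18 = 0.82
¬A5 = 1 − 0.55 = 0.45
¬A2 ∧ ¬A5 = min(a, b) on (0.82, 0.45) = 0.45
A2 ∨ A2 = max(a, b) on (0.18, 0.18) = 0.18
A1 ∧ A3 = min(a, b) on (0.54, 0.62) = 0.54
(A2 ∨ A2) ∧ (A1 ∧ A3) = min(a, b) on (0.18, 0.54) = 0.18
(¬A2 ∧ ¬A5) ∧ ((A2 ∨ A2) ∧ (A1 ∧ A3)) = min(a, b) on (0.45, 0.18) = 0.18

0.18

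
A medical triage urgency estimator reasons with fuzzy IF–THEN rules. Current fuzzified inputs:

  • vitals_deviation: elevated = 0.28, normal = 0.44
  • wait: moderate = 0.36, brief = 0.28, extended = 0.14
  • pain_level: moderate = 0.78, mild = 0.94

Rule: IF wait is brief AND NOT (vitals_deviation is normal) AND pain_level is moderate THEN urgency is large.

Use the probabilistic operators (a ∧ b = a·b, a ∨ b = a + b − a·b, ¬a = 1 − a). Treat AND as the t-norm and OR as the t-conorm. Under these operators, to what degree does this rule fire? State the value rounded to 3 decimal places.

0.122

firing strength: brief=0.28, ¬normal=1−0.44=0.56, moderate=0.78; AND[a·b] → w = 0.1223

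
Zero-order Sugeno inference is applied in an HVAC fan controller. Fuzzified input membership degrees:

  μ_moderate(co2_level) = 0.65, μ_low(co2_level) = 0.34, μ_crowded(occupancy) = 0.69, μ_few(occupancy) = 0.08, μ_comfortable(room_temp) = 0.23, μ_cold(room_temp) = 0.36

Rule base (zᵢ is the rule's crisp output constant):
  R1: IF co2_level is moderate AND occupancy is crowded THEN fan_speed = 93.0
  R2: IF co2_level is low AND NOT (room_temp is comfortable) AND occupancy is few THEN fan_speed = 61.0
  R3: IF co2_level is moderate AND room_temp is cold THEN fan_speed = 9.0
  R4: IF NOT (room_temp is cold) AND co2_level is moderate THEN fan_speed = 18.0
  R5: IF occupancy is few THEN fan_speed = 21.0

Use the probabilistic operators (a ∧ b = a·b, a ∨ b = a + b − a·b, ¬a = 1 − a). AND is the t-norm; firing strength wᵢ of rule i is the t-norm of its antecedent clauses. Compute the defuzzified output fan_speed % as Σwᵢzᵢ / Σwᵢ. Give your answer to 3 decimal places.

R1 (z=93.0): moderate=0.65, crowded=0.69; AND[a·b] → w = 0.4485
R2 (z=61.0): low=0.34, ¬comfortable=1−0.23=0.77, few=0.08; AND[a·b] → w = 0.0209
R3 (z=9.0): moderate=0.65, cold=0.36; AND[a·b] → w = 0.2340
R4 (z=18.0): ¬cold=1−0.36=0.64, moderate=0.65; AND[a·b] → w = 0.4160
R5 (z=21.0): few=0.08 → w = 0.0800
Weighted average = (0.4485·93.0 + 0.0209·61.0 + 0.2340·9.0 + 0.4160·18.0 + 0.0800·21.0) / (0.4485 + 0.0209 + 0.2340 + 0.4160 + 0.0800)
  = 54.2621 / 1.1994 = 45.239

45.239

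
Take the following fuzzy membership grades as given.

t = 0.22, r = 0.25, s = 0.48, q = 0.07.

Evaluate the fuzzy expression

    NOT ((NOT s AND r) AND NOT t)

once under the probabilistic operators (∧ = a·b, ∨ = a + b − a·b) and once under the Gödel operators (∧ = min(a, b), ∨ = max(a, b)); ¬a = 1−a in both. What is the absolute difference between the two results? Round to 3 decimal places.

0.149

Under probabilistic:
  NOT s = 1 − 0.4800 = 0.5200
  NOT s AND r = a·b on (0.5200, 0.2500) = 0.1300
  NOT t = 1 − 0.2200 = 0.7800
  (NOT s AND r) AND NOT t = a·b on (0.1300, 0.7800) = 0.1014
  NOT ((NOT s AND r) AND NOT t) = 1 − 0.1014 = 0.8986
  → value = 0.8986
Under Gödel:
  NOT s = 1 − 0.48 = 0.52
  NOT s AND r = min(a, b) on (0.52, 0.25) = 0.25
  NOT t = 1 − 0.22 = 0.78
  (NOT s AND r) AND NOT t = min(a, b) on (0.25, 0.78) = 0.25
  NOT ((NOT s AND r) AND NOT t) = 1 − 0.25 = 0.75
  → value = 0.7500
|0.8986 − 0.7500| = 0.149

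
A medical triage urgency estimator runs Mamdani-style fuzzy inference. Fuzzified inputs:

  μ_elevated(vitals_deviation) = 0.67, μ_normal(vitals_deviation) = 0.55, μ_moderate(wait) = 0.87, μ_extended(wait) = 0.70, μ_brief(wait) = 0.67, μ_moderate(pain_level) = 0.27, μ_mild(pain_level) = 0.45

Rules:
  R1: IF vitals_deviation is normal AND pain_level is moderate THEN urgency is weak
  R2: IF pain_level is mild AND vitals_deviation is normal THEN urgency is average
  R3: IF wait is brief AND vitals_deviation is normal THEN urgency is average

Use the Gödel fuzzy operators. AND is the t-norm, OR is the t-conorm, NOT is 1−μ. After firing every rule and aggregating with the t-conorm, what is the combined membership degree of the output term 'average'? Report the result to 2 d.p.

0.55

R1: normal=0.55, moderate=0.27; AND[min(a, b)] → w = 0.27
R2: mild=0.45, normal=0.55; AND[min(a, b)] → w = 0.45
R3: brief=0.67, normal=0.55; AND[min(a, b)] → w = 0.55
Rules with consequent 'average': {R2, R3} → strengths 0.45, 0.55
Aggregate via t-conorm [max(a, b)]: 0.55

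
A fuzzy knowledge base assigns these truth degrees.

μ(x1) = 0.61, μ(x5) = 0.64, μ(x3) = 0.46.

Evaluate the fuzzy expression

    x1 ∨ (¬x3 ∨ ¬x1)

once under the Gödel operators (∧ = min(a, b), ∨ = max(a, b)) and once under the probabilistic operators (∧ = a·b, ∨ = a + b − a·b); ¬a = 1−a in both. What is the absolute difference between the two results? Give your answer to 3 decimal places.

0.281

Under Gödel:
  ¬x3 = 1 − 0.46 = 0.54
  ¬x1 = 1 − 0.61 = 0.39
  ¬x3 ∨ ¬x1 = max(a, b) on (0.54, 0.39) = 0.54
  x1 ∨ (¬x3 ∨ ¬x1) = max(a, b) on (0.61, 0.54) = 0.61
  → value = 0.6100
Under probabilistic:
  ¬x3 = 1 − 0.4600 = 0.5400
  ¬x1 = 1 − 0.6100 = 0.3900
  ¬x3 ∨ ¬x1 = a + b − a·b on (0.5400, 0.3900) = 0.7194
  x1 ∨ (¬x3 ∨ ¬x1) = a + b − a·b on (0.6100, 0.7194) = 0.8906
  → value = 0.8906
|0.6100 − 0.8906| = 0.281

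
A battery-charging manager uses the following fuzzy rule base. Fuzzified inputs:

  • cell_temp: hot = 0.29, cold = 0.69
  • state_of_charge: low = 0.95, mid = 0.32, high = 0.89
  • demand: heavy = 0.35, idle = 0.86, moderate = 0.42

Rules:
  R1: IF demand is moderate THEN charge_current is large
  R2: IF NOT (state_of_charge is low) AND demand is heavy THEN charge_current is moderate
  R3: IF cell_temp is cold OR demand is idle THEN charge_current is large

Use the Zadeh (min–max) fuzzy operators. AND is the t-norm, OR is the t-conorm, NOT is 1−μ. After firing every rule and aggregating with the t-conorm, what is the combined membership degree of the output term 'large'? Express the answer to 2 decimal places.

R1: moderate=0.42 → w = 0.42
R2: ¬low=1−0.95=0.05, heavy=0.35; AND[min(a, b)] → w = 0.05
R3: cold=0.69, idle=0.86; OR[max(a, b)] → w = 0.86
Rules with consequent 'large': {R1, R3} → strengths 0.42, 0.86
Aggregate via t-conorm [max(a, b)]: 0.86

0.86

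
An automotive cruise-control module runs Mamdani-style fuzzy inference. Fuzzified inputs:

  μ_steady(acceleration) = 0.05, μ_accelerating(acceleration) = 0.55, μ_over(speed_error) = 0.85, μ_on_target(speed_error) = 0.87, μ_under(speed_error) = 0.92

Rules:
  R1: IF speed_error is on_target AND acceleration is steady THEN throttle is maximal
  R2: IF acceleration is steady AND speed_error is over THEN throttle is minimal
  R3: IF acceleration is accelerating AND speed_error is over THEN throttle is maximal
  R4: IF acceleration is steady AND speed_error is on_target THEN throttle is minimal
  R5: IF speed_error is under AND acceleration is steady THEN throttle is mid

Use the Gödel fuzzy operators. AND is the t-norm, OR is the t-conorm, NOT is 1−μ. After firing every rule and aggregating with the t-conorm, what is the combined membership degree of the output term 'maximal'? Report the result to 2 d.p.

R1: on_target=0.87, steady=0.05; AND[min(a, b)] → w = 0.05
R2: steady=0.05, over=0.85; AND[min(a, b)] → w = 0.05
R3: accelerating=0.55, over=0.85; AND[min(a, b)] → w = 0.55
R4: steady=0.05, on_target=0.87; AND[min(a, b)] → w = 0.05
R5: under=0.92, steady=0.05; AND[min(a, b)] → w = 0.05
Rules with consequent 'maximal': {R1, R3} → strengths 0.05, 0.55
Aggregate via t-conorm [max(a, b)]: 0.55

0.55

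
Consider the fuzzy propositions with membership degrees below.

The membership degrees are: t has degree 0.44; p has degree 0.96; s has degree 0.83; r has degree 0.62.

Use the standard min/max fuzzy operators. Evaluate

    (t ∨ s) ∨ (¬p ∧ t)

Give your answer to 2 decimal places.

t ∨ s = max(a, b) on (0.44, 0.83) = 0.83
¬p = 1 − 0.96 = 0.04
¬p ∧ t = min(a, b) on (0.04, 0.44) = 0.04
(t ∨ s) ∨ (¬p ∧ t) = max(a, b) on (0.83, 0.04) = 0.83

0.83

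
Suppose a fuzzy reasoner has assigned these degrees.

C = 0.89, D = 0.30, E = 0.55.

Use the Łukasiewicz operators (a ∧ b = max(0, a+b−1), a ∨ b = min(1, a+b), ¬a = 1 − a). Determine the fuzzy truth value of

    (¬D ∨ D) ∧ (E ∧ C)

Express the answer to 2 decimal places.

0.44

¬D = 1 − 0.30 = 0.70
¬D ∨ D = min(1, a+b) on (0.70, 0.30) = 1.00
E ∧ C = max(0, a+b−1) on (0.55, 0.89) = 0.44
(¬D ∨ D) ∧ (E ∧ C) = max(0, a+b−1) on (1.00, 0.44) = 0.44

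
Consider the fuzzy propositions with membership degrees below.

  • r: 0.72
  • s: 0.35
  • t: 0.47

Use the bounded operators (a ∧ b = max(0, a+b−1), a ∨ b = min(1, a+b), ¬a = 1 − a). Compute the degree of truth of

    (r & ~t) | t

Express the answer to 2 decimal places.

0.72

~t = 1 − 0.47 = 0.53
r & ~t = max(0, a+b−1) on (0.72, 0.53) = 0.25
(r & ~t) | t = min(1, a+b) on (0.25, 0.47) = 0.72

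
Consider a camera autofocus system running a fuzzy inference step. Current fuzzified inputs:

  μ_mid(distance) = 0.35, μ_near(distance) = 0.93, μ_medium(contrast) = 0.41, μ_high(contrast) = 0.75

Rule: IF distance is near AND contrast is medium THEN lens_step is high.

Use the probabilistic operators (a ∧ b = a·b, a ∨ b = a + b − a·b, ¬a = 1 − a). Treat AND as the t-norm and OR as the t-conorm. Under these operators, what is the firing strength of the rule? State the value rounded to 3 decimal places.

0.381

firing strength: near=0.93, medium=0.41; AND[a·b] → w = 0.3813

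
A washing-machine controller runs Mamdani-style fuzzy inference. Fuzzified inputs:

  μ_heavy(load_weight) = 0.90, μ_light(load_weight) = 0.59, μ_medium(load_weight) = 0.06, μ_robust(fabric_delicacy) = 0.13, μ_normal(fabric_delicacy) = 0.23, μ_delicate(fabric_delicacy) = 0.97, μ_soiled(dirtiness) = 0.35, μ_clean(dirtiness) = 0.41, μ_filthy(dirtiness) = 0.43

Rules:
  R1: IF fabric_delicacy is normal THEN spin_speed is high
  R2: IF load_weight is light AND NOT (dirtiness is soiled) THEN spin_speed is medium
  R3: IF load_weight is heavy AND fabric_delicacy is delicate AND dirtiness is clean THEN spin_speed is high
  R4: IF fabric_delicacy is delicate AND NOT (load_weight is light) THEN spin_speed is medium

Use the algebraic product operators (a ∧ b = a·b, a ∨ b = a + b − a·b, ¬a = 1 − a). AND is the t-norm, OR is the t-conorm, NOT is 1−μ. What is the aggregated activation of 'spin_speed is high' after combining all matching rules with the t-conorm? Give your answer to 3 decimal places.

0.506

R1: normal=0.23 → w = 0.2300
R2: light=0.59, ¬soiled=1−0.35=0.65; AND[a·b] → w = 0.3835
R3: heavy=0.90, delicate=0.97, clean=0.41; AND[a·b] → w = 0.3579
R4: delicate=0.97, ¬light=1−0.59=0.41; AND[a·b] → w = 0.3977
Rules with consequent 'high': {R1, R3} → strengths 0.2300, 0.3579
Aggregate via t-conorm [a + b − a·b]: 0.5056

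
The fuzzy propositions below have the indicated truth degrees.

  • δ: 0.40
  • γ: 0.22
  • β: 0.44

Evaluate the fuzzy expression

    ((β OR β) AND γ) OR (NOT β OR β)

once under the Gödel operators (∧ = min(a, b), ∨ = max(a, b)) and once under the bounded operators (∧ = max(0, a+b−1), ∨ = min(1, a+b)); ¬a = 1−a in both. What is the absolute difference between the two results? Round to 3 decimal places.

0.440

Under Gödel:
  β OR β = max(a, b) on (0.44, 0.44) = 0.44
  (β OR β) AND γ = min(a, b) on (0.44, 0.22) = 0.22
  NOT β = 1 − 0.44 = 0.56
  NOT β OR β = max(a, b) on (0.56, 0.44) = 0.56
  ((β OR β) AND γ) OR (NOT β OR β) = max(a, b) on (0.22, 0.56) = 0.56
  → value = 0.5600
Under bounded:
  β OR β = min(1, a+b) on (0.44, 0.44) = 0.88
  (β OR β) AND γ = max(0, a+b−1) on (0.88, 0.22) = 0.10
  NOT β = 1 − 0.44 = 0.56
  NOT β OR β = min(1, a+b) on (0.56, 0.44) = 1.00
  ((β OR β) AND γ) OR (NOT β OR β) = min(1, a+b) on (0.10, 1.00) = 1.00
  → value = 1.0000
|0.5600 − 1.0000| = 0.440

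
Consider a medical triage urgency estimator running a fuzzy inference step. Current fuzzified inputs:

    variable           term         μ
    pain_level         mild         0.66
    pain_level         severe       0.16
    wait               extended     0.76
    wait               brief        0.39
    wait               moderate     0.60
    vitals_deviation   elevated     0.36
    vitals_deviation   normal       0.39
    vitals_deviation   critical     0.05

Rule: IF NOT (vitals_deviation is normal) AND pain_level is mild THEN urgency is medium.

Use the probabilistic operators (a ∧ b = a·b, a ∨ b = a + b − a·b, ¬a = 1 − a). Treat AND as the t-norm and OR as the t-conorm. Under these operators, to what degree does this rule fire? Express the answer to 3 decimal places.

0.403

firing strength: ¬normal=1−0.39=0.61, mild=0.66; AND[a·b] → w = 0.4026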